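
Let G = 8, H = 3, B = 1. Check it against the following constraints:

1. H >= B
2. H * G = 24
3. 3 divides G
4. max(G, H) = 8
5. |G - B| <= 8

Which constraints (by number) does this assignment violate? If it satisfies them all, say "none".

Constraint 3 is violated.

1. H = 3, B = 1; 3 ≥ 1 — holds.
2. H * G = 3 * 8 = 24 — holds.
3. 8 = 3*2 + 2, so 3 does not divide 8 — fails.
4. max(8, 3) = 8 — holds.
5. |8 - 1| = 7; 7 ≤ 8 — holds.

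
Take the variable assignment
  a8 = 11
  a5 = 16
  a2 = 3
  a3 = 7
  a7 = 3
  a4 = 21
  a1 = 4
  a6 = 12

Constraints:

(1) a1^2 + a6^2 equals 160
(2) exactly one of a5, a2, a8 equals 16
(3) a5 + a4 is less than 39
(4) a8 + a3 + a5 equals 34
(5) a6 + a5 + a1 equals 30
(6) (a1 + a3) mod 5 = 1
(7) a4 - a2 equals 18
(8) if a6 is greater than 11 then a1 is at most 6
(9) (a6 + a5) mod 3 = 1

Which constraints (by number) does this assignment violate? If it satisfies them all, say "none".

Constraint 5 is violated.

(1) a1^2 + a6^2 = 4^2 + 12^2 = 16 + 144 = 160 — holds.
(2) a5=16, a2=3, a8=11; 1 of them equals 16 — holds.
(3) a5 + a4 = 16 + 21 = 37; 37 < 39 — holds.
(4) a8 + a3 + a5 = 11 + 7 + 16 = 34 — holds.
(5) a6 + a5 + a1 = 12 + 16 + 4 = 32, not 30 — fails.
(6) a1 + a3 = 11; 11 mod 5 = 1 — holds.
(7) a4 - a2 = 21 - 3 = 18 — holds.
(8) a6 = 12 > 11, so we need a1 ≤ 6; a1 = 4 ≤ 6 — holds.
(9) a6 + a5 = 28; 28 mod 3 = 1 — holds.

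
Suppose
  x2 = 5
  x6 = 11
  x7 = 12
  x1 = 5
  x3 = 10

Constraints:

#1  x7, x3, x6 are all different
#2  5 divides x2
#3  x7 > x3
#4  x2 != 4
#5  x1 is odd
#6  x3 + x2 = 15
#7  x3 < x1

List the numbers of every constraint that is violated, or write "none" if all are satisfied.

#1 values 12, 10, 11 are pairwise distinct  holds
#2 5 / 5 = 1, so 5 divides 5  holds
#3 x7 = 12, x3 = 10; 12 > 10  holds
#4 x2 = 5, and 5 ≠ 4  holds
#5 x1 = 5 is odd  holds
#6 x3 + x2 = 10 + 5 = 15  holds
#7 x3 = 10, x1 = 5; 10 ≥ 5 (want <)  fails

Constraint 7 does not hold.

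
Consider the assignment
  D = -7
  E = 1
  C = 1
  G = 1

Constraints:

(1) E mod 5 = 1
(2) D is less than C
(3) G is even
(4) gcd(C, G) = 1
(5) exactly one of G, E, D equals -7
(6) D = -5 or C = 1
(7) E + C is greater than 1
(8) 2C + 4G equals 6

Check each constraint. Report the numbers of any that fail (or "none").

(1) 1 mod 5 = 1  true
(2) D = -7, C = 1; -7 < 1  true
(3) G = 1 is odd  false
(4) gcd(1, 1) = 1  true
(5) G=1, E=1, D=-7; 1 of them equals -7  true
(6) D = -7 ≠ -5, but C = 1 = 1 (second disjunct)  true
(7) E + C = 1 + 1 = 2; 2 > 1  true
(8) 2C + 4G = 2(1) + 4(1) = 6  true

Constraint 3 is violated.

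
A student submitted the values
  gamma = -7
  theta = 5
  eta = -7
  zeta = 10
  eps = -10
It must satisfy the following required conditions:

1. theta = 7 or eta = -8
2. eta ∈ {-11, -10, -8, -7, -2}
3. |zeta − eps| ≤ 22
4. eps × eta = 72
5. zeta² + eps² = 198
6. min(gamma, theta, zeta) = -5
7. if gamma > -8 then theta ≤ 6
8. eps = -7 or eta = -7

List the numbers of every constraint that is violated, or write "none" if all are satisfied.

1. theta = 5 ≠ 7 and eta = -7 ≠ -8; both disjuncts false — does not hold.
2. eta = -7 is in {-11, -10, -8, -7, -2} — holds.
3. |10 − (-10)| = 20; 20 ≤ 22 — holds.
4. eps × eta = -10 × (-7) = 70, not 72 — does not hold.
5. zeta² + eps² = 10² + (-10)² = 100 + 100 = 200, not 198 — does not hold.
6. min(-7, 5, 10) = -7, not -5 — does not hold.
7. gamma = -7 > -8, so we need theta ≤ 6; theta = 5 ≤ 6 — holds.
8. eps = -10 ≠ -7, but eta = -7 = -7 (second disjunct) — holds.

Constraints 1, 4, 5, 6 do not hold.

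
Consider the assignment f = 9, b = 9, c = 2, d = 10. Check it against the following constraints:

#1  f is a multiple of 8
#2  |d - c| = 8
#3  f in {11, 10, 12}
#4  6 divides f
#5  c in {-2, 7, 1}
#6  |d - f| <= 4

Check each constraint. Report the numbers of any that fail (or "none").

The assignment fails constraints 1, 3, 4, and 5.

#1 9 = 8*1 + 1, so 8 does not divide 9 — fails.
#2 |10 - 2| = 8 — holds.
#3 f = 9 is not in {11, 10, 12} — fails.
#4 9 = 6*1 + 3, so 6 does not divide 9 — fails.
#5 c = 2 is not in {-2, 7, 1} — fails.
#6 |10 - 9| = 1; 1 ≤ 4 — holds.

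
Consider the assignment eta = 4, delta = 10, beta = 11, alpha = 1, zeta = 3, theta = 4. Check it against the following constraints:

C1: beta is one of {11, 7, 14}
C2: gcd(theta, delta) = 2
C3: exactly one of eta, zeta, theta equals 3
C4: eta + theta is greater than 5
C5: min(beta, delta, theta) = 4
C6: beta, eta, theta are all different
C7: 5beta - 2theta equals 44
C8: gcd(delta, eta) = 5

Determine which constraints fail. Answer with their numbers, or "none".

The assignment fails constraints 6, 7, and 8.

C1: beta = 11 is in {11, 7, 14}  true
C2: gcd(4, 10) = 2  true
C3: eta=4, zeta=3, theta=4; 1 of them equals 3  true
C4: eta + theta = 4 + 4 = 8; 8 > 5  true
C5: min(11, 10, 4) = 4  true
C6: eta = theta = 4, not all different  false
C7: 5beta - 2theta = 5(11) - 2(4) = 47, not 44  false
C8: gcd(10, 4) = 2, not 5  false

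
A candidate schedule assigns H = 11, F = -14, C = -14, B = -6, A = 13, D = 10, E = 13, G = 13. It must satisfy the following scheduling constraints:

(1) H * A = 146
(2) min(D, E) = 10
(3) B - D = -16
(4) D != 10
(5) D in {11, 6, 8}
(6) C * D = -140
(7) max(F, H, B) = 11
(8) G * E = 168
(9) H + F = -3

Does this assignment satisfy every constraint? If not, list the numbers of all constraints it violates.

(1) H * A = 11 * 13 = 143, not 146 — violated.
(2) min(10, 13) = 10 — satisfied.
(3) B - D = -6 - 10 = -16 — satisfied.
(4) D = 10, but 10 is required to differ — violated.
(5) D = 10 is not in {11, 6, 8} — violated.
(6) C * D = -14 * 10 = -140 — satisfied.
(7) max(-14, 11, -6) = 11 — satisfied.
(8) G * E = 13 * 13 = 169, not 168 — violated.
(9) H + F = 11 + (-14) = -3 — satisfied.

No — constraints 1, 4, 5, 8 are not satisfied.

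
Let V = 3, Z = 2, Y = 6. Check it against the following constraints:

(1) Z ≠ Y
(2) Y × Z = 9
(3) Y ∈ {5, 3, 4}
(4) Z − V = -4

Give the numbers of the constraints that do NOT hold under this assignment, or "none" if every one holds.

Constraints 2, 3, 4 are violated.

(1) Z = 2, Y = 6; distinct  true
(2) Y × Z = 6 × 2 = 12, not 9  false
(3) Y = 6 is not in {5, 3, 4}  false
(4) Z − V = 2 − 3 = -1, not -4  false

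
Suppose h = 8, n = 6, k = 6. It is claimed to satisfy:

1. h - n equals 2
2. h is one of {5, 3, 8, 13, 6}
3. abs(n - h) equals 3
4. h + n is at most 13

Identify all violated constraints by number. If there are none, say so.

Constraints 3 and 4 are violated.

1. h - n = 8 - 6 = 2 — satisfied.
2. h = 8 is in {5, 3, 8, 13, 6} — satisfied.
3. abs(6 - 8) = 2, not 3 — violated.
4. h + n = 8 + 6 = 14; 14 > 13, bound 13 not met — violated.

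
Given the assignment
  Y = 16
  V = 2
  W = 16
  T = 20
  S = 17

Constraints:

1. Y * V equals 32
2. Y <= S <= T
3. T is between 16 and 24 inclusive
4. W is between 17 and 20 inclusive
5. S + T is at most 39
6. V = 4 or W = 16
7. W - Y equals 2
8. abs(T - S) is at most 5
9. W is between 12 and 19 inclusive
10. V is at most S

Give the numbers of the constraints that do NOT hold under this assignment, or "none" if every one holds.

1. Y * V = 16 * 2 = 32 — OK.
2. values 16 <= 17 <= 20 — OK.
3. T = 20 lies in [16, 24] — OK.
4. W = 16 is outside [17, 20] — violated.
5. S + T = 17 + 20 = 37; 37 ≤ 39 — OK.
6. V = 2 ≠ 4, but W = 16 = 16 (second disjunct) — OK.
7. W - Y = 16 - 16 = 0, not 2 — violated.
8. abs(20 - 17) = 3; 3 ≤ 5 — OK.
9. W = 16 lies in [12, 19] — OK.
10. V = 2, S = 17; 2 ≤ 17 — OK.

No — constraints 4 and 7 are not satisfied.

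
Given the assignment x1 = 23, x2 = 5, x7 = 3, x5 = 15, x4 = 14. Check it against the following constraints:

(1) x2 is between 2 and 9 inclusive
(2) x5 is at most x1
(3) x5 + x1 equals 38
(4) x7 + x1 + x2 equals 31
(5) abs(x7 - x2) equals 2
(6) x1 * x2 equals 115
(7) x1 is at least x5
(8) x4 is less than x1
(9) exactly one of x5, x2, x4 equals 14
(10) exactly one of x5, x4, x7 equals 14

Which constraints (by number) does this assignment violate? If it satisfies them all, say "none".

Yes — all constraints hold.

(1) x2 = 5 lies in [2, 9] — holds.
(2) x5 = 15, x1 = 23; 15 ≤ 23 — holds.
(3) x5 + x1 = 15 + 23 = 38 — holds.
(4) x7 + x1 + x2 = 3 + 23 + 5 = 31 — holds.
(5) abs(3 - 5) = 2 — holds.
(6) x1 * x2 = 23 * 5 = 115 — holds.
(7) x1 = 23, x5 = 15; 23 ≥ 15 — holds.
(8) x4 = 14, x1 = 23; 14 < 23 — holds.
(9) x5=15, x2=5, x4=14; 1 of them equals 14 — holds.
(10) x5=15, x4=14, x7=3; 1 of them equals 14 — holds.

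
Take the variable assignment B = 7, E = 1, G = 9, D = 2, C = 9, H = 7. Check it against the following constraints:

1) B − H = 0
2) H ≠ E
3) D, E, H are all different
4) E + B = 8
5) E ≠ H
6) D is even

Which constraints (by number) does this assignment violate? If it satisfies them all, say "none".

No violations.

1) B − H = 7 − 7 = 0  true
2) H = 7, E = 1; distinct  true
3) values 2, 1, 7 are pairwise distinct  true
4) E + B = 1 + 7 = 8  true
5) E = 1, H = 7; distinct  true
6) D = 2 is even  true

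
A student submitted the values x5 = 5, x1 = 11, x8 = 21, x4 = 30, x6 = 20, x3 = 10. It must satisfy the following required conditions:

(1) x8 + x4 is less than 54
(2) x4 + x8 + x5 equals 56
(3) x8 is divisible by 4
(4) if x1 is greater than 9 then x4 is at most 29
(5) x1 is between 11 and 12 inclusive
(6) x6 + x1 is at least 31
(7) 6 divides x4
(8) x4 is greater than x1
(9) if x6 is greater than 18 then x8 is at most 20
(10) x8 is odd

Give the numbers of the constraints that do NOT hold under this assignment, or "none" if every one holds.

The assignment fails constraints 3, 4, 9.

(1) x8 + x4 = 21 + 30 = 51; 51 < 54 — satisfied.
(2) x4 + x8 + x5 = 30 + 21 + 5 = 56 — satisfied.
(3) 21 = 4*5 + 1, so 4 does not divide 21 — violated.
(4) x1 = 11 > 9, so we need x4 ≤ 29; but x4 = 30 > 29 — violated.
(5) x1 = 11 lies in [11, 12] — satisfied.
(6) x6 + x1 = 20 + 11 = 31; 31 ≥ 31 — satisfied.
(7) 30 / 6 = 5, so 6 divides 30 — satisfied.
(8) x4 = 30, x1 = 11; 30 > 11 — satisfied.
(9) x6 = 20 > 18, so we need x8 ≤ 20; but x8 = 21 > 20 — violated.
(10) x8 = 21 is odd — satisfied.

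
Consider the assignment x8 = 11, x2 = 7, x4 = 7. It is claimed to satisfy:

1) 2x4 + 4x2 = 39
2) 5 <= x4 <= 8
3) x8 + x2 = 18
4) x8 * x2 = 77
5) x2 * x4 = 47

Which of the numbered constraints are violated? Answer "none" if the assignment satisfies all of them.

Violated: 1 and 5.

1) 2x4 + 4x2 = 2(7) + 4(7) = 42, not 39 — fails.
2) x4 = 7 lies in [5, 8] — holds.
3) x8 + x2 = 11 + 7 = 18 — holds.
4) x8 * x2 = 11 * 7 = 77 — holds.
5) x2 * x4 = 7 * 7 = 49, not 47 — fails.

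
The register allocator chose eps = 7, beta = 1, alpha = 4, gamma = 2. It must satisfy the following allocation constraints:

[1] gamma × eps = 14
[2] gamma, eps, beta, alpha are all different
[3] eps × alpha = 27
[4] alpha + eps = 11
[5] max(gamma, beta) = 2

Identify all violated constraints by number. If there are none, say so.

No — constraint 3 is not satisfied.

[1] gamma × eps = 2 × 7 = 14 — holds.
[2] values 2, 7, 1, 4 are pairwise distinct — holds.
[3] eps × alpha = 7 × 4 = 28, not 27 — does not hold.
[4] alpha + eps = 4 + 7 = 11 — holds.
[5] max(2, 1) = 2 — holds.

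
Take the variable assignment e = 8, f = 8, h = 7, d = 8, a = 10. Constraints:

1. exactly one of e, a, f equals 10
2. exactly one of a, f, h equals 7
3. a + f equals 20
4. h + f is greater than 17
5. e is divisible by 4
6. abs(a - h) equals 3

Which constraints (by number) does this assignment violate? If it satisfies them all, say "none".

No — constraints 3, 4 are not satisfied.

1. e=8, a=10, f=8; 1 of them equals 10 — holds.
2. a=10, f=8, h=7; 1 of them equals 7 — holds.
3. a + f = 10 + 8 = 18, not 20 — does not hold.
4. h + f = 7 + 8 = 15; 15 ≤ 17, bound 17 not met — does not hold.
5. 8 / 4 = 2, so 4 divides 8 — holds.
6. abs(10 - 7) = 3 — holds.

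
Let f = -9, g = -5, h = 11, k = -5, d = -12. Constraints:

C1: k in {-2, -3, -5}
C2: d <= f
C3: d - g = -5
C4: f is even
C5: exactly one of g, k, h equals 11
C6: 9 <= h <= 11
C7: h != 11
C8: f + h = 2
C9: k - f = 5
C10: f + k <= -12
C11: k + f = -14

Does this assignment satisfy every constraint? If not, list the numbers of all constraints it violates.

C1: k = -5 is in {-2, -3, -5}  ✔
C2: d = -12, f = -9; -12 ≤ -9  ✔
C3: d - g = -12 - (-5) = -7, not -5  ✘
C4: f = -9 is odd  ✘
C5: g=-5, k=-5, h=11; 1 of them equals 11  ✔
C6: h = 11 lies in [9, 11]  ✔
C7: h = 11, but 11 is required to differ  ✘
C8: f + h = -9 + 11 = 2  ✔
C9: k - f = -5 - (-9) = 4, not 5  ✘
C10: f + k = -9 + (-5) = -14; -14 ≤ -12  ✔
C11: k + f = -5 + (-9) = -14  ✔

The assignment fails constraints 3, 4, 7, 9.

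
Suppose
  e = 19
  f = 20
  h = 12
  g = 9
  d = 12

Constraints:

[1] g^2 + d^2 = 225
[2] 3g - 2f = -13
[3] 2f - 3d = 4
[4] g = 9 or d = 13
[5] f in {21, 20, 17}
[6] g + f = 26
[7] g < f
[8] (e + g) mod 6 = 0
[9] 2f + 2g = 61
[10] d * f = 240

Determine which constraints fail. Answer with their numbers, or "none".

[1] g^2 + d^2 = 9^2 + 12^2 = 81 + 144 = 225 — satisfied.
[2] 3g - 2f = 3(9) - 2(20) = -13 — satisfied.
[3] 2f - 3d = 2(20) - 3(12) = 4 — satisfied.
[4] g = 9 = 9 (first disjunct) — satisfied.
[5] f = 20 is in {21, 20, 17} — satisfied.
[6] g + f = 9 + 20 = 29, not 26 — violated.
[7] g = 9, f = 20; 9 < 20 — satisfied.
[8] e + g = 28; 28 mod 6 = 4, not 0 — violated.
[9] 2f + 2g = 2(20) + 2(9) = 58, not 61 — violated.
[10] d * f = 12 * 20 = 240 — satisfied.

Constraints 6, 8, and 9 are violated.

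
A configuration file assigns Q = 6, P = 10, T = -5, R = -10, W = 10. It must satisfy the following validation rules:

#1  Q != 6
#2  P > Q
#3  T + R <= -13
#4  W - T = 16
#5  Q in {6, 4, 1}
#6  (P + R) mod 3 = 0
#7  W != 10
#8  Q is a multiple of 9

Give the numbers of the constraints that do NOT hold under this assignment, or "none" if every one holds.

#1 Q = 6, but 6 is required to differ  fails
#2 P = 10, Q = 6; 10 > 6  holds
#3 T + R = -5 + (-10) = -15; -15 ≤ -13  holds
#4 W - T = 10 - (-5) = 15, not 16  fails
#5 Q = 6 is in {6, 4, 1}  holds
#6 P + R = 0; 0 mod 3 = 0  holds
#7 W = 10, but 10 is required to differ  fails
#8 6 = 9*0 + 6, so 9 does not divide 6  fails

Constraints 1, 4, 7, 8 are violated.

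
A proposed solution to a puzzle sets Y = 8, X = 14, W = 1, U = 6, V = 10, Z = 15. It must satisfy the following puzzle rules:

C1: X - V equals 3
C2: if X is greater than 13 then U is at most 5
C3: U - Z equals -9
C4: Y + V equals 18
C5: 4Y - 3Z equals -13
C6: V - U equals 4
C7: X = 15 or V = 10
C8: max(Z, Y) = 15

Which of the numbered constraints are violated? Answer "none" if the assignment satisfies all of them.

C1: X - V = 14 - 10 = 4, not 3 — violated.
C2: X = 14 > 13, so we need U ≤ 5; but U = 6 > 5 — violated.
C3: U - Z = 6 - 15 = -9 — satisfied.
C4: Y + V = 8 + 10 = 18 — satisfied.
C5: 4Y - 3Z = 4(8) - 3(15) = -13 — satisfied.
C6: V - U = 10 - 6 = 4 — satisfied.
C7: X = 14 ≠ 15, but V = 10 = 10 (second disjunct) — satisfied.
C8: max(15, 8) = 15 — satisfied.

Constraints 1 and 2 do not hold.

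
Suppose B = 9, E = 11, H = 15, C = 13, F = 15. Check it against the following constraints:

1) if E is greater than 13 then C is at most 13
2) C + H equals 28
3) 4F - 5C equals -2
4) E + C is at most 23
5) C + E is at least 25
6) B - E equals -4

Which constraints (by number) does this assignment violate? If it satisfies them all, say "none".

No — constraints 3, 4, 5, 6 are not satisfied.

1) E = 11, not > 13; antecedent false, conditional vacuously true  ✔
2) C + H = 13 + 15 = 28  ✔
3) 4F - 5C = 4(15) - 5(13) = -5, not -2  ✘
4) E + C = 11 + 13 = 24; 24 > 23, bound 23 not met  ✘
5) C + E = 13 + 11 = 24; 24 < 25, bound 25 not met  ✘
6) B - E = 9 - 11 = -2, not -4  ✘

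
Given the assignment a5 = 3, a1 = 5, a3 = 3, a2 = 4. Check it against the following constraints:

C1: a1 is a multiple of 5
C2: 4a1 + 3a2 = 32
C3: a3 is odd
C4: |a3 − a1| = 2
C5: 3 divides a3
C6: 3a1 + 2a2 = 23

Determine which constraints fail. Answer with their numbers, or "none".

C1: 5 / 5 = 1, so 5 divides 5  yes
C2: 4a1 + 3a2 = 4(5) + 3(4) = 32  yes
C3: a3 = 3 is odd  yes
C4: |3 − 5| = 2  yes
C5: 3 / 3 = 1, so 3 divides 3  yes
C6: 3a1 + 2a2 = 3(5) + 2(4) = 23  yes

Yes — all constraints hold.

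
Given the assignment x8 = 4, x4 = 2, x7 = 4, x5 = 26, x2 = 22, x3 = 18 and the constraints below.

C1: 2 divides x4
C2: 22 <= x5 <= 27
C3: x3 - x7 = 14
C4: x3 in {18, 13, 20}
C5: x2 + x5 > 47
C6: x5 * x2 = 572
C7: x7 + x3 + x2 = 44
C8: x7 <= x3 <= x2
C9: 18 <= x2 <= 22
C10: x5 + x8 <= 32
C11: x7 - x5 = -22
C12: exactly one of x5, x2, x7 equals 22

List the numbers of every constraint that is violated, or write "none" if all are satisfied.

C1: 2 / 2 = 1, so 2 divides 2 — satisfied.
C2: x5 = 26 lies in [22, 27] — satisfied.
C3: x3 - x7 = 18 - 4 = 14 — satisfied.
C4: x3 = 18 is in {18, 13, 20} — satisfied.
C5: x2 + x5 = 22 + 26 = 48; 48 > 47 — satisfied.
C6: x5 * x2 = 26 * 22 = 572 — satisfied.
C7: x7 + x3 + x2 = 4 + 18 + 22 = 44 — satisfied.
C8: values 4 <= 18 <= 22 — satisfied.
C9: x2 = 22 lies in [18, 22] — satisfied.
C10: x5 + x8 = 26 + 4 = 30; 30 ≤ 32 — satisfied.
C11: x7 - x5 = 4 - 26 = -22 — satisfied.
C12: x5=26, x2=22, x7=4; 1 of them equals 22 — satisfied.

Yes — all constraints hold.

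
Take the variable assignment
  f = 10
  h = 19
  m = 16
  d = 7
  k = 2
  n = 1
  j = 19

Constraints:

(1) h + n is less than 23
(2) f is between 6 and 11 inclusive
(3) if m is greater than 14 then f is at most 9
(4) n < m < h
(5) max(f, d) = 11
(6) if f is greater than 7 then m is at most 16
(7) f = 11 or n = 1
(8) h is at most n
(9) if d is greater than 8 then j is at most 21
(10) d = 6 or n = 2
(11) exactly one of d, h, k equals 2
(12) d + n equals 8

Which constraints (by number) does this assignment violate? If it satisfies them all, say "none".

(1) h + n = 19 + 1 = 20; 20 < 23  holds
(2) f = 10 lies in [6, 11]  holds
(3) m = 16 > 14, so we need f ≤ 9; but f = 10 > 9  fails
(4) values 1 < 16 < 19  holds
(5) max(10, 7) = 10, not 11  fails
(6) f = 10 > 7, so we need m ≤ 16; m = 16 ≤ 16  holds
(7) f = 10 ≠ 11, but n = 1 = 1 (second disjunct)  holds
(8) h = 19, n = 1; 19 > 1 (want ≤)  fails
(9) d = 7, not > 8; antecedent false, conditional vacuously true  holds
(10) d = 7 ≠ 6 and n = 1 ≠ 2; both disjuncts false  fails
(11) d=7, h=19, k=2; 1 of them equals 2  holds
(12) d + n = 7 + 1 = 8  holds

Violated: 3, 5, 8, and 10.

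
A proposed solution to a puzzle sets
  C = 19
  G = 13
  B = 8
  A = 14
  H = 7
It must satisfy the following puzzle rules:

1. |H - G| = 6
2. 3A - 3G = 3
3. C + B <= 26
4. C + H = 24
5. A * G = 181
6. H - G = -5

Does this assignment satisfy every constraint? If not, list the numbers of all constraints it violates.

No — constraints 3, 4, 5, and 6 are not satisfied.

1. |7 - 13| = 6  ✓
2. 3A - 3G = 3(14) - 3(13) = 3  ✓
3. C + B = 19 + 8 = 27; 27 > 26, bound 26 not met  ✗
4. C + H = 19 + 7 = 26, not 24  ✗
5. A * G = 14 * 13 = 182, not 181  ✗
6. H - G = 7 - 13 = -6, not -5  ✗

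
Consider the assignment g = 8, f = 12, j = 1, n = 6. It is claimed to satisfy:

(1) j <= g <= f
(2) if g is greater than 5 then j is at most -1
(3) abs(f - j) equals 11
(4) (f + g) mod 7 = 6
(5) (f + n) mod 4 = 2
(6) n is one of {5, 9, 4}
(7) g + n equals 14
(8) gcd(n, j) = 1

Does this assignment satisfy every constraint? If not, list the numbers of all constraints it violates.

No — constraints 2, 6 are not satisfied.

(1) values 1 <= 8 <= 12  true
(2) g = 8 > 5, so we need j ≤ -1; but j = 1 > -1  false
(3) abs(12 - 1) = 11  true
(4) f + g = 20; 20 mod 7 = 6  true
(5) f + n = 18; 18 mod 4 = 2  true
(6) n = 6 is not in {5, 9, 4}  false
(7) g + n = 8 + 6 = 14  true
(8) gcd(6, 1) = 1  true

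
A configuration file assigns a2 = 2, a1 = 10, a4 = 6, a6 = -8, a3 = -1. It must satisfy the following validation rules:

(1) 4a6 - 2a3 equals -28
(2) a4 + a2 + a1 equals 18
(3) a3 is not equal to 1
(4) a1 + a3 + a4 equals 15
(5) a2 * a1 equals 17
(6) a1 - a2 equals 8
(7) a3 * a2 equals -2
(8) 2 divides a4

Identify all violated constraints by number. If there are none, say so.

No — constraints 1 and 5 are not satisfied.

(1) 4a6 - 2a3 = 4(-8) - 2(-1) = -30, not -28 — violated.
(2) a4 + a2 + a1 = 6 + 2 + 10 = 18 — satisfied.
(3) a3 = -1, and -1 ≠ 1 — satisfied.
(4) a1 + a3 + a4 = 10 + (-1) + 6 = 15 — satisfied.
(5) a2 * a1 = 2 * 10 = 20, not 17 — violated.
(6) a1 - a2 = 10 - 2 = 8 — satisfied.
(7) a3 * a2 = -1 * 2 = -2 — satisfied.
(8) 6 / 2 = 3, so 2 divides 6 — satisfied.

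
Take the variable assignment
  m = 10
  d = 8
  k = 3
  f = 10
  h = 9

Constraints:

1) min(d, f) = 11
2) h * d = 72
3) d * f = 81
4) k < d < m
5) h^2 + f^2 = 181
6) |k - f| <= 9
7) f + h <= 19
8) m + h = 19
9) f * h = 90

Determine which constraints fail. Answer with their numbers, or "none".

1) min(8, 10) = 8, not 11 — violated.
2) h * d = 9 * 8 = 72 — satisfied.
3) d * f = 8 * 10 = 80, not 81 — violated.
4) values 3 < 8 < 10 — satisfied.
5) h^2 + f^2 = 9^2 + 10^2 = 81 + 100 = 181 — satisfied.
6) |3 - 10| = 7; 7 ≤ 9 — satisfied.
7) f + h = 10 + 9 = 19; 19 ≤ 19 — satisfied.
8) m + h = 10 + 9 = 19 — satisfied.
9) f * h = 10 * 9 = 90 — satisfied.

No — constraints 1 and 3 are not satisfied.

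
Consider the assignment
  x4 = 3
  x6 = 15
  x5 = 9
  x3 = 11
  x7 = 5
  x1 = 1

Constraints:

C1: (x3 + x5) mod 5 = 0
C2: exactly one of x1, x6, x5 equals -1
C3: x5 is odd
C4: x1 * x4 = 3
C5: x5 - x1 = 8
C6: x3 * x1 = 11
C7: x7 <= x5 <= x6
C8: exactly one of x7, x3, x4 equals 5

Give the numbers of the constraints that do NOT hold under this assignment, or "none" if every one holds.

C1: x3 + x5 = 20; 20 mod 5 = 0 — holds.
C2: x1=1, x6=15, x5=9; 0 of them equal -1, not exactly one — does not hold.
C3: x5 = 9 is odd — holds.
C4: x1 * x4 = 1 * 3 = 3 — holds.
C5: x5 - x1 = 9 - 1 = 8 — holds.
C6: x3 * x1 = 11 * 1 = 11 — holds.
C7: values 5 <= 9 <= 15 — holds.
C8: x7=5, x3=11, x4=3; 1 of them equals 5 — holds.

Violated: 2.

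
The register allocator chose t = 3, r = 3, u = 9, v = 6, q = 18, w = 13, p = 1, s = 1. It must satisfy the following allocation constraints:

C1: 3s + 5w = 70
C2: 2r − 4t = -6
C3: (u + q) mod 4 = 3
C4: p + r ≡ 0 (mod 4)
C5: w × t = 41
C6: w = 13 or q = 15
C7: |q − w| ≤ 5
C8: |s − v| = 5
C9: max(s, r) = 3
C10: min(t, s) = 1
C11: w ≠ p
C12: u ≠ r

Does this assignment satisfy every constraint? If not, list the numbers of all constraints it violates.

No — constraints 1, 5 are not satisfied.

C1: 3s + 5w = 3(1) + 5(13) = 68, not 70 — does not hold.
C2: 2r − 4t = 2(3) − 4(3) = -6 — holds.
C3: u + q = 27; 27 mod 4 = 3 — holds.
C4: p + r = 4; 4 mod 4 = 0 — holds.
C5: w × t = 13 × 3 = 39, not 41 — does not hold.
C6: w = 13 = 13 (first disjunct) — holds.
C7: |18 − 13| = 5; 5 ≤ 5 — holds.
C8: |1 − 6| = 5 — holds.
C9: max(1, 3) = 3 — holds.
C10: min(3, 1) = 1 — holds.
C11: w = 13, p = 1; distinct — holds.
C12: u = 9, r = 3; distinct — holds.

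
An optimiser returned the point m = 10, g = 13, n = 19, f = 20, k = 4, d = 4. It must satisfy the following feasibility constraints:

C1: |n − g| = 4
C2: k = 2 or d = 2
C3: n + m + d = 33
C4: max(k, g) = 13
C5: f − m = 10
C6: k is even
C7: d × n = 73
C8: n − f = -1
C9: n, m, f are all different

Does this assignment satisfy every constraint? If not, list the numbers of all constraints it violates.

C1: |19 − 13| = 6, not 4 — fails.
C2: k = 4 ≠ 2 and d = 4 ≠ 2; both disjuncts false — fails.
C3: n + m + d = 19 + 10 + 4 = 33 — holds.
C4: max(4, 13) = 13 — holds.
C5: f − m = 20 − 10 = 10 — holds.
C6: k = 4 is even — holds.
C7: d × n = 4 × 19 = 76, not 73 — fails.
C8: n − f = 19 − 20 = -1 — holds.
C9: values 19, 10, 20 are pairwise distinct — holds.

Constraints 1, 2, and 7 are violated.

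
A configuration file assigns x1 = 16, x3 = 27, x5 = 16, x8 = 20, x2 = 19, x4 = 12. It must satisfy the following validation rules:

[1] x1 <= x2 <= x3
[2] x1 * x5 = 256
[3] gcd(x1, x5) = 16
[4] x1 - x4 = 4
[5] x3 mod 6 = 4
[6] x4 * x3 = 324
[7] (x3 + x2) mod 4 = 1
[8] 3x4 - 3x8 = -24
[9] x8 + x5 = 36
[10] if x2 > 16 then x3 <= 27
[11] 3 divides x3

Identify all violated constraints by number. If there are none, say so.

The assignment fails constraints 5 and 7.

[1] values 16 <= 19 <= 27 — satisfied.
[2] x1 * x5 = 16 * 16 = 256 — satisfied.
[3] gcd(16, 16) = 16 — satisfied.
[4] x1 - x4 = 16 - 12 = 4 — satisfied.
[5] 27 mod 6 = 3, not 4 — violated.
[6] x4 * x3 = 12 * 27 = 324 — satisfied.
[7] x3 + x2 = 46; 46 mod 4 = 2, not 1 — violated.
[8] 3x4 - 3x8 = 3(12) - 3(20) = -24 — satisfied.
[9] x8 + x5 = 20 + 16 = 36 — satisfied.
[10] x2 = 19 > 16, so we need x3 ≤ 27; x3 = 27 ≤ 27 — satisfied.
[11] 27 / 3 = 9, so 3 divides 27 — satisfied.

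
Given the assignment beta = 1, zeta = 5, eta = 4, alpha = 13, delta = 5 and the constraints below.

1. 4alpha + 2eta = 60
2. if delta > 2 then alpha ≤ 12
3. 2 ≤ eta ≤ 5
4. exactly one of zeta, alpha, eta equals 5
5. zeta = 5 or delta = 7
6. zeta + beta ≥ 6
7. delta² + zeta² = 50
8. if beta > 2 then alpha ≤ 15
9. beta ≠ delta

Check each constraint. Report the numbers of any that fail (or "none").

Constraint 2 is violated.

1. 4alpha + 2eta = 4(13) + 2(4) = 60 — holds.
2. delta = 5 > 2, so we need alpha ≤ 12; but alpha = 13 > 12 — does not hold.
3. eta = 4 lies in [2, 5] — holds.
4. zeta=5, alpha=13, eta=4; 1 of them equals 5 — holds.
5. zeta = 5 = 5 (first disjunct) — holds.
6. zeta + beta = 5 + 1 = 6; 6 ≥ 6 — holds.
7. delta² + zeta² = 5² + 5² = 25 + 25 = 50 — holds.
8. beta = 1, not > 2; antecedent false, conditional vacuously true — holds.
9. beta = 1, delta = 5; distinct — holds.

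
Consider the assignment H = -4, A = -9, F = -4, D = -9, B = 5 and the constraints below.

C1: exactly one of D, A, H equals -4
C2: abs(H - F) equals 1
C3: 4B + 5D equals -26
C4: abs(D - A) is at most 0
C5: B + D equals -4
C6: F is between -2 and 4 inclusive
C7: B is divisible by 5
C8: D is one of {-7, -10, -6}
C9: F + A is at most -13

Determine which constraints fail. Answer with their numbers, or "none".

C1: D=-9, A=-9, H=-4; 1 of them equals -4  ✓
C2: abs(-4 - (-4)) = 0, not 1  ✗
C3: 4B + 5D = 4(5) + 5(-9) = -25, not -26  ✗
C4: abs(-9 - (-9)) = 0; 0 ≤ 0  ✓
C5: B + D = 5 + (-9) = -4  ✓
C6: F = -4 is outside [-2, 4]  ✗
C7: 5 / 5 = 1, so 5 divides 5  ✓
C8: D = -9 is not in {-7, -10, -6}  ✗
C9: F + A = -4 + (-9) = -13; -13 ≤ -13  ✓

The assignment fails constraints 2, 3, 6, and 8.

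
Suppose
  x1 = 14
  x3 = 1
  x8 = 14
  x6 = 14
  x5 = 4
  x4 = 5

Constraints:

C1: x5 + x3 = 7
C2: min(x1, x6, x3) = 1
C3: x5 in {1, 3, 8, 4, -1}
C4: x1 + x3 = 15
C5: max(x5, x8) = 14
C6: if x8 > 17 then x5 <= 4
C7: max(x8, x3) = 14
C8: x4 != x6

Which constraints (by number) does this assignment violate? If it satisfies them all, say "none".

C1: x5 + x3 = 4 + 1 = 5, not 7  fails
C2: min(14, 14, 1) = 1  holds
C3: x5 = 4 is in {1, 3, 8, 4, -1}  holds
C4: x1 + x3 = 14 + 1 = 15  holds
C5: max(4, 14) = 14  holds
C6: x8 = 14, not > 17; antecedent false, conditional vacuously true  holds
C7: max(14, 1) = 14  holds
C8: x4 = 5, x6 = 14; distinct  holds

The assignment fails constraint 1.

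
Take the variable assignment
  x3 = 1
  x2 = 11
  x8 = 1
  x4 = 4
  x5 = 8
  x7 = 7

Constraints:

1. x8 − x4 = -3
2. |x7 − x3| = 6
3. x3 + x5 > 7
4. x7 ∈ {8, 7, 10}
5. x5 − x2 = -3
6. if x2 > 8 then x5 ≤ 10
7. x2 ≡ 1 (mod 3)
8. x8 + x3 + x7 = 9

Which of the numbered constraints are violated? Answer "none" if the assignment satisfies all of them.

The assignment fails constraint 7.

1. x8 − x4 = 1 − 4 = -3 — holds.
2. |7 − 1| = 6 — holds.
3. x3 + x5 = 1 + 8 = 9; 9 > 7 — holds.
4. x7 = 7 is in {8, 7, 10} — holds.
5. x5 − x2 = 8 − 11 = -3 — holds.
6. x2 = 11 > 8, so we need x5 ≤ 10; x5 = 8 ≤ 10 — holds.
7. 11 mod 3 = 2, not 1 — does not hold.
8. x8 + x3 + x7 = 1 + 1 + 7 = 9 — holds.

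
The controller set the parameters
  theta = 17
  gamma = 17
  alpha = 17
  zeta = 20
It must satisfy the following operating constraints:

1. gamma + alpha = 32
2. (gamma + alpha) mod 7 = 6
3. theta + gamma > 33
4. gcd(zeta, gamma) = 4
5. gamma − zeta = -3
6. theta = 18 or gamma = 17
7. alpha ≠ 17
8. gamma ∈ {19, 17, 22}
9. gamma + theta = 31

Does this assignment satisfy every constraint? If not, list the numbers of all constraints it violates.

1. gamma + alpha = 17 + 17 = 34, not 32  no
2. gamma + alpha = 34; 34 mod 7 = 6  yes
3. theta + gamma = 17 + 17 = 34; 34 > 33  yes
4. gcd(20, 17) = 1, not 4  no
5. gamma − zeta = 17 − 20 = -3  yes
6. theta = 17 ≠ 18, but gamma = 17 = 17 (second disjunct)  yes
7. alpha = 17, but 17 is required to differ  no
8. gamma = 17 is in {19, 17, 22}  yes
9. gamma + theta = 17 + 17 = 34, not 31  no

Constraints 1, 4, 7, and 9 do not hold.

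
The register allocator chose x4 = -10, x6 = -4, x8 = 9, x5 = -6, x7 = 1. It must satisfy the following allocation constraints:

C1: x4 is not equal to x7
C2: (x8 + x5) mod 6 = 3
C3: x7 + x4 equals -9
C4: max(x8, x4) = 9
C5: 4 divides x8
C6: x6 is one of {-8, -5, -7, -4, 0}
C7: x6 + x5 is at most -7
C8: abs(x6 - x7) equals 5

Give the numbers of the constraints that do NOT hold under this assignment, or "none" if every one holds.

C1: x4 = -10, x7 = 1; distinct — OK.
C2: x8 + x5 = 3; 3 mod 6 = 3 — OK.
C3: x7 + x4 = 1 + (-10) = -9 — OK.
C4: max(9, -10) = 9 — OK.
C5: 9 = 4*2 + 1, so 4 does not divide 9 — violated.
C6: x6 = -4 is in {-8, -5, -7, -4, 0} — OK.
C7: x6 + x5 = -4 + (-6) = -10; -10 ≤ -7 — OK.
C8: abs(-4 - 1) = 5 — OK.

No — constraint 5 is not satisfied.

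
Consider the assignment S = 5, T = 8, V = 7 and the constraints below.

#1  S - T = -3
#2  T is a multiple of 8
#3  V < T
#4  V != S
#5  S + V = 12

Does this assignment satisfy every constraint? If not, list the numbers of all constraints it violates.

The assignment satisfies every constraint.

#1 S - T = 5 - 8 = -3 — holds.
#2 8 / 8 = 1, so 8 divides 8 — holds.
#3 V = 7, T = 8; 7 < 8 — holds.
#4 V = 7, S = 5; distinct — holds.
#5 S + V = 5 + 7 = 12 — holds.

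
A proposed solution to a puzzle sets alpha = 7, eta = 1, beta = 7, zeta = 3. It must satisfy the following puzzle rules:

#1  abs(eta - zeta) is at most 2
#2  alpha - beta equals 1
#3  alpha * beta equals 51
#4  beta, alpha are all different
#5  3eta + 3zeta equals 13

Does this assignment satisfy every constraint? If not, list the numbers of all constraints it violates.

#1 abs(1 - 3) = 2; 2 ≤ 2 — satisfied.
#2 alpha - beta = 7 - 7 = 0, not 1 — violated.
#3 alpha * beta = 7 * 7 = 49, not 51 — violated.
#4 beta = alpha = 7, not all different — violated.
#5 3eta + 3zeta = 3(1) + 3(3) = 12, not 13 — violated.

Violated: 2, 3, 4, 5.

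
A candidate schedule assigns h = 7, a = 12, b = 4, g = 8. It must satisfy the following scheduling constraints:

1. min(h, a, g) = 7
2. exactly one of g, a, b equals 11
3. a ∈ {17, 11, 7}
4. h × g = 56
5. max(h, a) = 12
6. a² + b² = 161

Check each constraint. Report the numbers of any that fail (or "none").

Constraints 2, 3, 6 do not hold.

1. min(7, 12, 8) = 7  true
2. g=8, a=12, b=4; 0 of them equal 11, not exactly one  false
3. a = 12 is not in {17, 11, 7}  false
4. h × g = 7 × 8 = 56  true
5. max(7, 12) = 12  true
6. a² + b² = 12² + 4² = 144 + 16 = 160, not 161  false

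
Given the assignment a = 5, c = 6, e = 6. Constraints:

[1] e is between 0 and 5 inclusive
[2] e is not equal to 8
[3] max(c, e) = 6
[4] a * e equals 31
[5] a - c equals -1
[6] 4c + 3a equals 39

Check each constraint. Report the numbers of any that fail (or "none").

Violated: 1, 4.

[1] e = 6 is outside [0, 5] — violated.
[2] e = 6, and 6 ≠ 8 — OK.
[3] max(6, 6) = 6 — OK.
[4] a * e = 5 * 6 = 30, not 31 — violated.
[5] a - c = 5 - 6 = -1 — OK.
[6] 4c + 3a = 4(6) + 3(5) = 39 — OK.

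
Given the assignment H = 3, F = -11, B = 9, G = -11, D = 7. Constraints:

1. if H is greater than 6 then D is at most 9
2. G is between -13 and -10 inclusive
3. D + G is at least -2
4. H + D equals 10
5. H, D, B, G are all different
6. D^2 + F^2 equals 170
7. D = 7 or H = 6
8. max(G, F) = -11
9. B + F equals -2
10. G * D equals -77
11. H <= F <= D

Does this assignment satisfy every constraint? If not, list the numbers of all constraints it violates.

Constraints 3 and 11 do not hold.

1. H = 3, not > 6; antecedent false, conditional vacuously true  ✓
2. G = -11 lies in [-13, -10]  ✓
3. D + G = 7 + (-11) = -4; -4 < -2, bound -2 not met  ✗
4. H + D = 3 + 7 = 10  ✓
5. values 3, 7, 9, -11 are pairwise distinct  ✓
6. D^2 + F^2 = 7^2 + (-11)^2 = 49 + 121 = 170  ✓
7. D = 7 = 7 (first disjunct)  ✓
8. max(-11, -11) = -11  ✓
9. B + F = 9 + (-11) = -2  ✓
10. G * D = -11 * 7 = -77  ✓
11. values 3, -11, 7; H = 3 is not <= F = -11  ✗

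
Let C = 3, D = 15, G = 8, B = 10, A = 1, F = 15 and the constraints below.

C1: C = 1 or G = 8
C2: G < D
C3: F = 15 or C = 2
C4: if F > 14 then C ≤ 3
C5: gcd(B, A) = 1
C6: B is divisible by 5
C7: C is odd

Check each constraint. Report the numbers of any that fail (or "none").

None — every constraint holds.

C1: C = 3 ≠ 1, but G = 8 = 8 (second disjunct) — holds.
C2: G = 8, D = 15; 8 < 15 — holds.
C3: F = 15 = 15 (first disjunct) — holds.
C4: F = 15 > 14, so we need C ≤ 3; C = 3 ≤ 3 — holds.
C5: gcd(10, 1) = 1 — holds.
C6: 10 / 5 = 2, so 5 divides 10 — holds.
C7: C = 3 is odd — holds.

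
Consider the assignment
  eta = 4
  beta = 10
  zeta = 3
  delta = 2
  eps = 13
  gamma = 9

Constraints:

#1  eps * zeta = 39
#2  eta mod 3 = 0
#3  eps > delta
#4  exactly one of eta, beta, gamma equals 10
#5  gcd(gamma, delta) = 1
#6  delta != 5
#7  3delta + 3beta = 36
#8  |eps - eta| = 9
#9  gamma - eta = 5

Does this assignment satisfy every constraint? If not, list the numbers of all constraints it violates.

Constraint 2 does not hold.

#1 eps * zeta = 13 * 3 = 39  true
#2 4 mod 3 = 1, not 0  false
#3 eps = 13, delta = 2; 13 > 2  true
#4 eta=4, beta=10, gamma=9; 1 of them equals 10  true
#5 gcd(9, 2) = 1  true
#6 delta = 2, and 2 ≠ 5  true
#7 3delta + 3beta = 3(2) + 3(10) = 36  true
#8 |13 - 4| = 9  true
#9 gamma - eta = 9 - 4 = 5  true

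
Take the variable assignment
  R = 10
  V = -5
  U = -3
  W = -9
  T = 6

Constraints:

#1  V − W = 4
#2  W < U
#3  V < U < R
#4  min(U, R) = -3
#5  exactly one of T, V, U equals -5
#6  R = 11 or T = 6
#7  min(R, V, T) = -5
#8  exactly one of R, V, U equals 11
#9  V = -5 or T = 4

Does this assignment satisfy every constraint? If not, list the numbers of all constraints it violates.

No — constraint 8 is not satisfied.

#1 V − W = -5 − (-9) = 4 — OK.
#2 W = -9, U = -3; -9 < -3 — OK.
#3 values -5 < -3 < 10 — OK.
#4 min(-3, 10) = -3 — OK.
#5 T=6, V=-5, U=-3; 1 of them equals -5 — OK.
#6 R = 10 ≠ 11, but T = 6 = 6 (second disjunct) — OK.
#7 min(10, -5, 6) = -5 — OK.
#8 R=10, V=-5, U=-3; 0 of them equal 11, not exactly one — violated.
#9 V = -5 = -5 (first disjunct) — OK.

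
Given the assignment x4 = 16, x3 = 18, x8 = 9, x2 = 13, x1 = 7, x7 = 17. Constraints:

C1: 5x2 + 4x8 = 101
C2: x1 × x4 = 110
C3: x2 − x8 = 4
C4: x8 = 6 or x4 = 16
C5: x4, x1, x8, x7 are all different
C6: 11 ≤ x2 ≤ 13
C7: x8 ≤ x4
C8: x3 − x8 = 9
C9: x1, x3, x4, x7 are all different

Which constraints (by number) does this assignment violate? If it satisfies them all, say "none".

No — constraint 2 is not satisfied.

C1: 5x2 + 4x8 = 5(13) + 4(9) = 101 — satisfied.
C2: x1 × x4 = 7 × 16 = 112, not 110 — violated.
C3: x2 − x8 = 13 − 9 = 4 — satisfied.
C4: x8 = 9 ≠ 6, but x4 = 16 = 16 (second disjunct) — satisfied.
C5: values 16, 7, 9, 17 are pairwise distinct — satisfied.
C6: x2 = 13 lies in [11, 13] — satisfied.
C7: x8 = 9, x4 = 16; 9 ≤ 16 — satisfied.
C8: x3 − x8 = 18 − 9 = 9 — satisfied.
C9: values 7, 18, 16, 17 are pairwise distinct — satisfied.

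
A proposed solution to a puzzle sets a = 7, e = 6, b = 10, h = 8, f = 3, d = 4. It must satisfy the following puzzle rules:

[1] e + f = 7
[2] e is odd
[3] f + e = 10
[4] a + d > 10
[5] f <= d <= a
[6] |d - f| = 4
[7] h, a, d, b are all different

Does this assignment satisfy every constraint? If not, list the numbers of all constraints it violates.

[1] e + f = 6 + 3 = 9, not 7 — violated.
[2] e = 6 is even — violated.
[3] f + e = 3 + 6 = 9, not 10 — violated.
[4] a + d = 7 + 4 = 11; 11 > 10 — satisfied.
[5] values 3 <= 4 <= 7 — satisfied.
[6] |4 - 3| = 1, not 4 — violated.
[7] values 8, 7, 4, 10 are pairwise distinct — satisfied.

No — constraints 1, 2, 3, and 6 are not satisfied.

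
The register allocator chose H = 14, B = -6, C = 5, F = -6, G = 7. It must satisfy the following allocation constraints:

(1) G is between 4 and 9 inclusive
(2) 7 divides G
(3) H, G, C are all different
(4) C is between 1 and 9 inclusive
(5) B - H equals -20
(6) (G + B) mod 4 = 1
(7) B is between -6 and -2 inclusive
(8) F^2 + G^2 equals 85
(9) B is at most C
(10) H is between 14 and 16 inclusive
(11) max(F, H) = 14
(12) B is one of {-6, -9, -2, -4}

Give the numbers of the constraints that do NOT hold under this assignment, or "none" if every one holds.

Yes — all constraints hold.

(1) G = 7 lies in [4, 9]  OK
(2) 7 / 7 = 1, so 7 divides 7  OK
(3) values 14, 7, 5 are pairwise distinct  OK
(4) C = 5 lies in [1, 9]  OK
(5) B - H = -6 - 14 = -20  OK
(6) G + B = 1; 1 mod 4 = 1  OK
(7) B = -6 lies in [-6, -2]  OK
(8) F^2 + G^2 = (-6)^2 + 7^2 = 36 + 49 = 85  OK
(9) B = -6, C = 5; -6 ≤ 5  OK
(10) H = 14 lies in [14, 16]  OK
(11) max(-6, 14) = 14  OK
(12) B = -6 is in {-6, -9, -2, -4}  OK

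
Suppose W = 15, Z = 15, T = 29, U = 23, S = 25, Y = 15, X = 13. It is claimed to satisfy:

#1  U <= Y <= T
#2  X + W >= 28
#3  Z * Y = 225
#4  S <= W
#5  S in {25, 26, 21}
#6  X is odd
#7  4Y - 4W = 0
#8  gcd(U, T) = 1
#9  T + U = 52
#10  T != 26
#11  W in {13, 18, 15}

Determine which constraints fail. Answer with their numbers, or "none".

#1 values 23, 15, 29; U = 23 is not <= Y = 15 — violated.
#2 X + W = 13 + 15 = 28; 28 ≥ 28 — OK.
#3 Z * Y = 15 * 15 = 225 — OK.
#4 S = 25, W = 15; 25 > 15 (want ≤) — violated.
#5 S = 25 is in {25, 26, 21} — OK.
#6 X = 13 is odd — OK.
#7 4Y - 4W = 4(15) - 4(15) = 0 — OK.
#8 gcd(23, 29) = 1 — OK.
#9 T + U = 29 + 23 = 52 — OK.
#10 T = 29, and 29 ≠ 26 — OK.
#11 W = 15 is in {13, 18, 15} — OK.

Constraints 1, 4 are violated.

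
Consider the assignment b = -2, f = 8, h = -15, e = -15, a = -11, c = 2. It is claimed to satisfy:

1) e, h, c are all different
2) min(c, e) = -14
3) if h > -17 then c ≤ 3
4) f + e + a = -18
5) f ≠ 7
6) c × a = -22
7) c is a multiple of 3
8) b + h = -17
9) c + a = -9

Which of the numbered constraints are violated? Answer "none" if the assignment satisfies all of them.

1) e = h = -15, not all different — fails.
2) min(2, -15) = -15, not -14 — fails.
3) h = -15 > -17, so we need c ≤ 3; c = 2 ≤ 3 — holds.
4) f + e + a = 8 + (-15) + (-11) = -18 — holds.
5) f = 8, and 8 ≠ 7 — holds.
6) c × a = 2 × (-11) = -22 — holds.
7) 2 = 3×0 + 2, so 3 does not divide 2 — fails.
8) b + h = -2 + (-15) = -17 — holds.
9) c + a = 2 + (-11) = -9 — holds.

The assignment fails constraints 1, 2, and 7.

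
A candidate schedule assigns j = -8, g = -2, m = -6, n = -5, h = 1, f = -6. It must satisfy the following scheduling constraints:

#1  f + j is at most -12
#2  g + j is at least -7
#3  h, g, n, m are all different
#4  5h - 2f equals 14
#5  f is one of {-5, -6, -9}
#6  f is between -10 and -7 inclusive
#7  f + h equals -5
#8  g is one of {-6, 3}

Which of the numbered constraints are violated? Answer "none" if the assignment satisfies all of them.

Constraints 2, 4, 6, 8 are violated.

#1 f + j = -6 + (-8) = -14; -14 ≤ -12 — satisfied.
#2 g + j = -2 + (-8) = -10; -10 < -7, bound -7 not met — violated.
#3 values 1, -2, -5, -6 are pairwise distinct — satisfied.
#4 5h - 2f = 5(1) - 2(-6) = 17, not 14 — violated.
#5 f = -6 is in {-5, -6, -9} — satisfied.
#6 f = -6 is outside [-10, -7] — violated.
#7 f + h = -6 + 1 = -5 — satisfied.
#8 g = -2 is not in {-6, 3} — violated.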